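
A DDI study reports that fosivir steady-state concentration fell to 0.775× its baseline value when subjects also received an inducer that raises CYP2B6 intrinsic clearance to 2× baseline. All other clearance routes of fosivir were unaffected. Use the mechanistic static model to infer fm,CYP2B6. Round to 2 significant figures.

Write x for the fraction cleared via CYP2B6. The observed steady-state concentration change means clearance rose to 1/0.775 = 1.29 of baseline.
Setting x·2 + (1 − x) = 1.29 and solving: x = (1.29 − 1)/(2 − 1) = 0.29.

0.29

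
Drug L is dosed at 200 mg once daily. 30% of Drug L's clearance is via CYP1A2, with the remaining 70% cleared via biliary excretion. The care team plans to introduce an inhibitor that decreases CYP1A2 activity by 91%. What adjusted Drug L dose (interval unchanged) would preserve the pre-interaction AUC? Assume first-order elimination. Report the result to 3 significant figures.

CYP1A2: 0.3 × 0.09 = 0.027
Other: 0.7 (unchanged)
New clearance relative to baseline: 0.027 + 0.7 = 0.727.
Css,avg = (dose rate)/CL, so holding Css fixed requires dose ∝ CL: 200 × 0.727 = 145 mg.

145 mg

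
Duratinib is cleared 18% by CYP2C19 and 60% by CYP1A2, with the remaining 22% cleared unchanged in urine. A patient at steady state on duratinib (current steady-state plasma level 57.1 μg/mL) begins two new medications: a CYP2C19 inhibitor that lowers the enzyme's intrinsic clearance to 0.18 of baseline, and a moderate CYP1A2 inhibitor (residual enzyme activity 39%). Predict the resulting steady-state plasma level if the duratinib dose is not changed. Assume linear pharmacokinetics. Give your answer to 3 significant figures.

117 μg/mL

The CYP2C19 pathway (18% of clearance) drops to 0.18× activity: 0.18 × 0.18 = 0.0324.
The CYP1A2 pathway (60% of clearance) falls to 0.39× activity: 0.6 × 0.39 = 0.234.
Non-CYP routes (22%) are unchanged.
CL_new/CL_old = 0.0324 + 0.234 + 0.22 = 0.4864.
Dividing the baseline by the relative clearance: 57.1 / 0.4864 = 117 μg/mL.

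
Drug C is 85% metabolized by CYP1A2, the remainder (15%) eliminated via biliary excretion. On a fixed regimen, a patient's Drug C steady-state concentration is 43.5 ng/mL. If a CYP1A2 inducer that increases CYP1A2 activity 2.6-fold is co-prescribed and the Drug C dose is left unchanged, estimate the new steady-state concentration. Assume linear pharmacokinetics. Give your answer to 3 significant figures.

18.4 ng/mL

The CYP1A2 pathway (85% of clearance) increases to 2.6× activity: 0.85 × 2.6 = 2.21.
The remaining 15% of clearance is unaffected.
Relative clearance = 2.21 + 0.15 = 2.36.
With dosing unchanged, steady-state concentration scales as 1/CL: 43.5 / 2.36 = 18.4 ng/mL.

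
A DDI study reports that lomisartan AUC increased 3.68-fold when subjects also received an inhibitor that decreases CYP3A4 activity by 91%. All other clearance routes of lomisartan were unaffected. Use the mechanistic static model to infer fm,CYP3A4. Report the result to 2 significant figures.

Write x for the fraction cleared via CYP3A4. The observed AUC change means clearance fell to 1/3.68 = 0.2717 of baseline.
Setting x·0.09 + (1 − x) = 0.2717 and solving: x = (0.2717 − 1)/(0.09 − 1) = 0.80.

0.80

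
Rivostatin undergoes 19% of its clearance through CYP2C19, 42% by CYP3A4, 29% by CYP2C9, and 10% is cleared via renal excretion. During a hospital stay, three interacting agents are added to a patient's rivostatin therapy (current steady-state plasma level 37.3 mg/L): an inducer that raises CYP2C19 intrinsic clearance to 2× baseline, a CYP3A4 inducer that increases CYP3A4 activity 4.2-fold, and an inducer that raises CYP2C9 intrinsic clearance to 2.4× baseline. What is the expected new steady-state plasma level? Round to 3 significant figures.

12.7 mg/L

The CYP2C19 pathway (19% of clearance) rises to 2× activity: 0.19 × 2 = 0.38.
The CYP3A4 pathway (42% of clearance) increases to 4.2× activity: 0.42 × 4.2 = 1.764.
The CYP2C9 pathway (29% of clearance) is boosted to 2.4× activity: 0.29 × 2.4 = 0.696.
The remaining 10% of clearance is unaffected.
CL_new/CL_old = 0.38 + 1.764 + 0.696 + 0.1 = 2.94.
New steady-state plasma level = 37.3 / 2.94 = 12.7 mg/L (concentration scales inversely with clearance).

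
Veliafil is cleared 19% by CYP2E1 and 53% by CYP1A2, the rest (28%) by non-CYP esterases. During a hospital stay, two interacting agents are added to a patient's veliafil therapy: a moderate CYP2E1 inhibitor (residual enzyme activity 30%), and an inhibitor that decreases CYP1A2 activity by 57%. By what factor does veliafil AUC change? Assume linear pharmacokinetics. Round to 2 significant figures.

The CYP2E1 pathway (19% of clearance) falls to 0.3× activity: 0.19 × 0.3 = 0.057.
The CYP1A2 pathway (53% of clearance) is reduced to 0.43× activity: 0.53 × 0.43 = 0.2279.
Non-CYP routes (28%) are unchanged.
CL_new/CL_old = 0.057 + 0.2279 + 0.28 = 0.5649.
Because AUC varies inversely with clearance, the combined effect is 1 / 0.5649 = 1.8.

1.8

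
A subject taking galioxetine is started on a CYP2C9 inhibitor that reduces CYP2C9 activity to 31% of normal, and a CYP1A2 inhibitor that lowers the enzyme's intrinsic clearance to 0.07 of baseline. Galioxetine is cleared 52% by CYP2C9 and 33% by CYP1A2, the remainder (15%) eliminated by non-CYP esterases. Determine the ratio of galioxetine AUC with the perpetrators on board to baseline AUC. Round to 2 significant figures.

3.0

CYP2C9: 0.52 × 0.31 = 0.1612
CYP1A2: 0.33 × 0.07 = 0.0231
Other: 0.15 (unchanged)
New clearance relative to baseline: 0.1612 + 0.0231 + 0.15 = 0.3343.
Because AUC varies inversely with clearance, the combined effect is 1 / 0.3343 = 3.0.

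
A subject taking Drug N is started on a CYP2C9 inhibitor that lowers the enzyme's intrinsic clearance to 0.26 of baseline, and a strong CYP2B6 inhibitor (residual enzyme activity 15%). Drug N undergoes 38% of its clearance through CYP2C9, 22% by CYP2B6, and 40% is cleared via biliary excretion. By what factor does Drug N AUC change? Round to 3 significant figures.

The CYP2C9 pathway (38% of clearance) is reduced to 0.26× activity: 0.38 × 0.26 = 0.0988.
The CYP2B6 pathway (22% of clearance) drops to 0.15× activity: 0.22 × 0.15 = 0.033.
The remaining 40% of clearance is unaffected.
CL_new/CL_old = 0.0988 + 0.033 + 0.4 = 0.5318.
Net AUC ratio = 1 / 0.5318 = 1.88.

1.88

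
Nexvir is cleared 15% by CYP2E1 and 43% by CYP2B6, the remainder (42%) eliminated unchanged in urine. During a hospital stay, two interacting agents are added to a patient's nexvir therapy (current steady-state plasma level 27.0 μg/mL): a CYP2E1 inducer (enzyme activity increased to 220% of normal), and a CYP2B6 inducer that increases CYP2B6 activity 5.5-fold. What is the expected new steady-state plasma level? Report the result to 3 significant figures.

CYP2E1: 0.15 × 2.2 = 0.33
CYP2B6: 0.43 × 5.5 = 2.365
Other: 0.42 (unchanged)
Relative clearance = 0.33 + 2.365 + 0.42 = 3.115.
Dividing the baseline by the relative clearance: 27.0 / 3.115 = 8.67 μg/mL.

8.67 μg/mL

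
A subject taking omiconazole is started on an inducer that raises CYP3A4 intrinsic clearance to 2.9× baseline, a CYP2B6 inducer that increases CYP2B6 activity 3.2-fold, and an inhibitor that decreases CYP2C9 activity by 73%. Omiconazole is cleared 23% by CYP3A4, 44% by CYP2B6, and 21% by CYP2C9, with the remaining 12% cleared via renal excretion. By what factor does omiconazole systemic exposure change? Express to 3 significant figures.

The CYP3A4 pathway (23% of clearance) increases to 2.9× activity: 0.23 × 2.9 = 0.667.
The CYP2B6 pathway (44% of clearance) rises to 3.2× activity: 0.44 × 3.2 = 1.408.
The CYP2C9 pathway (21% of clearance) drops to 0.27× activity: 0.21 × 0.27 = 0.0567.
The remaining 12% of clearance is unaffected.
New clearance relative to baseline: 0.667 + 1.408 + 0.0567 + 0.12 = 2.2517.
Systemic exposure ∝ 1/CL: fold-change = 1 / 2.2517 = 0.444.

0.444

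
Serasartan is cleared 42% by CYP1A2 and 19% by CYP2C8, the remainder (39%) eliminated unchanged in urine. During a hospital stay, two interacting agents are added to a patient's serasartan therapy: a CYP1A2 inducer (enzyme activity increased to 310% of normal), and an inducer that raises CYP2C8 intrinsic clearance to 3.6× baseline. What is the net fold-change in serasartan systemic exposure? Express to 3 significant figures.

0.421

The CYP1A2 pathway (42% of clearance) increases to 3.1× activity: 0.42 × 3.1 = 1.302.
The CYP2C8 pathway (19% of clearance) rises to 3.6× activity: 0.19 × 3.6 = 0.684.
Non-CYP routes (39%) are unchanged.
New clearance relative to baseline: 1.302 + 0.684 + 0.39 = 2.376.
Because systemic exposure varies inversely with clearance, the combined effect is 1 / 2.376 = 0.421.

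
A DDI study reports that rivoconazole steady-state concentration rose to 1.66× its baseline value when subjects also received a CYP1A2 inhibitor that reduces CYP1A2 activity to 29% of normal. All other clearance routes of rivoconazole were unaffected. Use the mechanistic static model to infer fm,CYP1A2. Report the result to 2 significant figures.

0.56

Call the CYP1A2 fraction fm. After the interaction, CL_new/CL_old = fm × 0.29 + (1 − fm).
Steady-state concentration ratio = 1 / (new CL fraction), so new CL fraction = 1 / 1.66 = 0.6024.
fm × 0.29 + 1 − fm = 0.6024  ⇒  fm × (0.29 − 1) = −0.3976  ⇒  fm = 0.56.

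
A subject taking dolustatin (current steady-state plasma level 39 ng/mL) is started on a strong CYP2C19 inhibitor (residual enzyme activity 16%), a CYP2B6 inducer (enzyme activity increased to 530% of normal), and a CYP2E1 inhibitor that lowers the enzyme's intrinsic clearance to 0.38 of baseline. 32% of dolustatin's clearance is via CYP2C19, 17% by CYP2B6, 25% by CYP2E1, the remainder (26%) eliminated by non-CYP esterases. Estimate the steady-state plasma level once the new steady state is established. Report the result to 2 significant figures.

The CYP2C19 pathway (32% of clearance) drops to 0.16× activity: 0.32 × 0.16 = 0.0512.
The CYP2B6 pathway (17% of clearance) increases to 5.3× activity: 0.17 × 5.3 = 0.901.
The CYP2E1 pathway (25% of clearance) drops to 0.38× activity: 0.25 × 0.38 = 0.095.
Non-CYP routes (26%) are unchanged.
Relative clearance = 0.0512 + 0.901 + 0.095 + 0.26 = 1.3072.
Dividing the baseline by the relative clearance: 39 / 1.3072 = 30 ng/mL.

30 ng/mL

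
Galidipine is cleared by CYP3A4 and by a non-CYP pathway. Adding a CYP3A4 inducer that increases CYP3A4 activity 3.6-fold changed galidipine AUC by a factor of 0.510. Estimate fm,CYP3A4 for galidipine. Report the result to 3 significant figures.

0.370

Let x = fm,CYP3A4. Because AUC ∝ 1/CL, relative clearance rose to 1/0.510 = 1.961.
Only the CYP3A4 route changed, so 1.961 = x·3.6 + (1 − x), giving x = 0.370.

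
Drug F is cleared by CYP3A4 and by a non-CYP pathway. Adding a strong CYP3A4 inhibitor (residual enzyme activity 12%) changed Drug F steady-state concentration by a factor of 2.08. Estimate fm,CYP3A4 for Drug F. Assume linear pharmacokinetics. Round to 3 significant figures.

0.590

Write x for the fraction cleared via CYP3A4. The observed steady-state concentration change means clearance fell to 1/2.08 = 0.4808 of baseline.
Setting x·0.12 + (1 − x) = 0.4808 and solving: x = (0.4808 − 1)/(0.12 − 1) = 0.590.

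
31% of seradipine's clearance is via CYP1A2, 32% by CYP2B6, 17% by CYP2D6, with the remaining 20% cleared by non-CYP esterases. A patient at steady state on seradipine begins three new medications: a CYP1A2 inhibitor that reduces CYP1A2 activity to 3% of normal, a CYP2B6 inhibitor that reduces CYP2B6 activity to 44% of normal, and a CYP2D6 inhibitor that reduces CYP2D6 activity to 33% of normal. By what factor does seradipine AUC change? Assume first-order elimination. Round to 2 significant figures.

The CYP1A2 pathway (31% of clearance) is reduced to 0.03× activity: 0.31 × 0.03 = 0.0093.
The CYP2B6 pathway (32% of clearance) drops to 0.44× activity: 0.32 × 0.44 = 0.1408.
The CYP2D6 pathway (17% of clearance) is reduced to 0.33× activity: 0.17 × 0.33 = 0.0561.
The remaining 20% of clearance is unaffected.
CL_new/CL_old = 0.0093 + 0.1408 + 0.0561 + 0.2 = 0.4062.
Net AUC ratio = 1 / 0.4062 = 2.5.

2.5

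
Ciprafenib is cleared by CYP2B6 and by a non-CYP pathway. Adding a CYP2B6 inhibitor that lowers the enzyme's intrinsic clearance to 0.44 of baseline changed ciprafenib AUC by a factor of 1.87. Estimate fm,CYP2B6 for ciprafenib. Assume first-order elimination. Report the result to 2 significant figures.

CL'/CL = 1 / 1.87 = 0.5348
0.44·fm + (1 − fm) = 0.5348
fm = (0.5348 − 1) / (0.44 − 1) = 0.83

0.83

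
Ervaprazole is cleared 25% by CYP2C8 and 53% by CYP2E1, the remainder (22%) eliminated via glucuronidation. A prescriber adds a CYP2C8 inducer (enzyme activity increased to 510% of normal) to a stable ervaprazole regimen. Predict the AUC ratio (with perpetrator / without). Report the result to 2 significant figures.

0.49

CYP2C8: 0.25 × 5.1 = 1.275
CYP2E1: 0.53 (unchanged)
Other: 0.22 (unchanged)
CL_new/CL_old = 1.275 + 0.53 + 0.22 = 2.025.
AUC ratio = CL_old/CL_new = 1 / 2.025 = 0.49.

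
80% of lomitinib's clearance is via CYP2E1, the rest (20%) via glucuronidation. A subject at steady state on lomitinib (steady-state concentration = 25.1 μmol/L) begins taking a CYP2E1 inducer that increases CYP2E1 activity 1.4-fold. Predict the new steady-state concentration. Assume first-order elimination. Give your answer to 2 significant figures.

19 μmol/L

CYP2E1: 0.8 × 1.4 = 1.12
Other: 0.2 (unchanged)
CL_new/CL_old = 1.12 + 0.2 = 1.32.
With dosing unchanged, steady-state concentration scales as 1/CL: 25.1 / 1.32 = 19 μmol/L.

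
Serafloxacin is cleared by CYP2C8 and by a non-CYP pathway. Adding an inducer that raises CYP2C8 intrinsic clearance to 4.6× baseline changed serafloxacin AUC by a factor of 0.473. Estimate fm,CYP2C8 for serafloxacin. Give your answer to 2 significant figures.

0.31

Write x for the fraction cleared via CYP2C8. The observed AUC change means clearance rose to 1/0.473 = 2.114 of baseline.
Setting x·4.6 + (1 − x) = 2.114 and solving: x = (2.114 − 1)/(4.6 − 1) = 0.31.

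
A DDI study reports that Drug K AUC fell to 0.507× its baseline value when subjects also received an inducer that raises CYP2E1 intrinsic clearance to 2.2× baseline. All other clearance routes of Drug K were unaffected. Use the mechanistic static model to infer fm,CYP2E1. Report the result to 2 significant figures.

Write x for the fraction cleared via CYP2E1. The observed AUC change means clearance rose to 1/0.507 = 1.972 of baseline.
Only the CYP2E1 route changed, so 1.972 = x·2.2 + (1 − x), giving x = 0.81.

0.81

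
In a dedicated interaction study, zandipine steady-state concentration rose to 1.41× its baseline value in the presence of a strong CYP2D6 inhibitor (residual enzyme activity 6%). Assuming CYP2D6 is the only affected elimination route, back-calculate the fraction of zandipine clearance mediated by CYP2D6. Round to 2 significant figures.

CL'/CL = 1 / 1.41 = 0.7092
0.06·fm + (1 − fm) = 0.7092
fm = (0.7092 − 1) / (0.06 − 1) = 0.31

0.31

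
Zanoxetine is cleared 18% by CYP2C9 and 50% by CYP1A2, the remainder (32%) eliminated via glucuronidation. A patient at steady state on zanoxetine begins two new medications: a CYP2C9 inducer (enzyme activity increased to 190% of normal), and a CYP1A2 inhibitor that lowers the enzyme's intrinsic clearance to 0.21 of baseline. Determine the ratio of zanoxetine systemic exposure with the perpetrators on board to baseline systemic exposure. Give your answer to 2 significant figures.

1.3

CYP2C9: 0.18 × 1.9 = 0.342
CYP1A2: 0.5 × 0.21 = 0.105
Other: 0.32 (unchanged)
CL_new/CL_old = 0.342 + 0.105 + 0.32 = 0.767.
Net systemic exposure ratio = 1 / 0.767 = 1.3.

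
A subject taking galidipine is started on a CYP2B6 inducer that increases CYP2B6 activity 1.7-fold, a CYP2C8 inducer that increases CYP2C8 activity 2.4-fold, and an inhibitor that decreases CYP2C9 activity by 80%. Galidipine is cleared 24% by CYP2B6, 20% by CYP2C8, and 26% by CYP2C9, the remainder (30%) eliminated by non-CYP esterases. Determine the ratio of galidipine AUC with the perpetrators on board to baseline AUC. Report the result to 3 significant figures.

The CYP2B6 pathway (24% of clearance) rises to 1.7× activity: 0.24 × 1.7 = 0.408.
The CYP2C8 pathway (20% of clearance) increases to 2.4× activity: 0.2 × 2.4 = 0.48.
The CYP2C9 pathway (26% of clearance) drops to 0.2× activity: 0.26 × 0.2 = 0.052.
The remaining 30% of clearance is unaffected.
Relative clearance = 0.408 + 0.48 + 0.052 + 0.3 = 1.24.
Because AUC varies inversely with clearance, the combined effect is 1 / 1.24 = 0.806.

0.806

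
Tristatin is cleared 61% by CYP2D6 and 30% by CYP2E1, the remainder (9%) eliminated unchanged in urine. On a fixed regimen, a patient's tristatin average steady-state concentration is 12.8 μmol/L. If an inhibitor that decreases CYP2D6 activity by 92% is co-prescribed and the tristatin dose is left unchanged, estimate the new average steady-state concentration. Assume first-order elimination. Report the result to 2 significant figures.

The CYP2D6 pathway (61% of clearance) drops to 0.08× activity: 0.61 × 0.08 = 0.0488.
CYP2E1 (30%) and the residual 9% are unaffected.
CL_new/CL_old = 0.0488 + 0.3 + 0.09 = 0.4388.
With dosing unchanged, average steady-state concentration scales as 1/CL: 12.8 / 0.4388 = 29 μmol/L.

29 μmol/L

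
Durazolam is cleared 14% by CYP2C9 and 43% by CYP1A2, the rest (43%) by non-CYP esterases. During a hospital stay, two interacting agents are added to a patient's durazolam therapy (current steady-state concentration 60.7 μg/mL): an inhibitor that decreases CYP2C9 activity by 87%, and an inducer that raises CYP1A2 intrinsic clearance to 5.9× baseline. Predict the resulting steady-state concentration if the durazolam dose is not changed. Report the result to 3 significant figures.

The CYP2C9 pathway (14% of clearance) drops to 0.13× activity: 0.14 × 0.13 = 0.0182.
The CYP1A2 pathway (43% of clearance) is boosted to 5.9× activity: 0.43 × 5.9 = 2.537.
The remaining 43% of clearance is unaffected.
New clearance relative to baseline: 0.0182 + 2.537 + 0.43 = 2.9852.
New steady-state concentration = 60.7 / 2.9852 = 20.3 μg/mL (concentration scales inversely with clearance).

20.3 μg/mL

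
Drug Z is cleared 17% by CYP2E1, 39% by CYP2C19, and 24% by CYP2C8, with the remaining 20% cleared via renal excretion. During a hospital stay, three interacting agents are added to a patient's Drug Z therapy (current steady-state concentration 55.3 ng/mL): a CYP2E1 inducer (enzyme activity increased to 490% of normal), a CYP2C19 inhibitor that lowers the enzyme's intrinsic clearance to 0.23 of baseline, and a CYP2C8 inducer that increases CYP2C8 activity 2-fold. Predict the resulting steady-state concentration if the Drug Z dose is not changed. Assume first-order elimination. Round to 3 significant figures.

The CYP2E1 pathway (17% of clearance) is boosted to 4.9× activity: 0.17 × 4.9 = 0.833.
The CYP2C19 pathway (39% of clearance) is reduced to 0.23× activity: 0.39 × 0.23 = 0.0897.
The CYP2C8 pathway (24% of clearance) increases to 2× activity: 0.24 × 2 = 0.48.
The remaining 20% of clearance is unaffected.
New clearance relative to baseline: 0.833 + 0.0897 + 0.48 + 0.2 = 1.6027.
Steady-state concentration ∝ 1/CL: new value = 55.3 / 1.6027 = 34.5 ng/mL.

34.5 ng/mL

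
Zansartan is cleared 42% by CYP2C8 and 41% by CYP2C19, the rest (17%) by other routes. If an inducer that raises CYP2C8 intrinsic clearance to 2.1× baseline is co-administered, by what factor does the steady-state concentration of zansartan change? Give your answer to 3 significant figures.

0.684

The CYP2C8 pathway (42% of clearance) is boosted to 2.1× activity: 0.42 × 2.1 = 0.882.
CYP2C19 (41%) and the residual 17% are unaffected.
New clearance relative to baseline: 0.882 + 0.41 + 0.17 = 1.462.
Since steady-state concentration ∝ 1/CL, the ratio is 1 / 1.462 = 0.684.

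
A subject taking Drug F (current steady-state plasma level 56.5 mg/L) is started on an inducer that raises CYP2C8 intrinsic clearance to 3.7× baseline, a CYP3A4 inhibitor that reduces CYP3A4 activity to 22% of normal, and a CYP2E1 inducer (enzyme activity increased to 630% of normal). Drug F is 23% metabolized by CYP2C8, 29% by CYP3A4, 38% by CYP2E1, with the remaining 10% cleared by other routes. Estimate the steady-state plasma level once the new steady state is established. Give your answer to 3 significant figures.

16.6 mg/L

The CYP2C8 pathway (23% of clearance) increases to 3.7× activity: 0.23 × 3.7 = 0.851.
The CYP3A4 pathway (29% of clearance) drops to 0.22× activity: 0.29 × 0.22 = 0.0638.
The CYP2E1 pathway (38% of clearance) increases to 6.3× activity: 0.38 × 6.3 = 2.394.
Non-CYP routes (10%) are unchanged.
CL_new/CL_old = 0.851 + 0.0638 + 2.394 + 0.1 = 3.4088.
Steady-state plasma level ∝ 1/CL: new value = 56.5 / 3.4088 = 16.6 mg/L.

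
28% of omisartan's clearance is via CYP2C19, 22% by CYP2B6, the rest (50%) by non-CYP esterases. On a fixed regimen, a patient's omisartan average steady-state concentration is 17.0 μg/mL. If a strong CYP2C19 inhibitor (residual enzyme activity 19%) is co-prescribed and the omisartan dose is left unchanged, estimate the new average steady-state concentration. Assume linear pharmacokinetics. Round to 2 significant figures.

22 μg/mL

The CYP2C19 pathway (28% of clearance) is reduced to 0.19× activity: 0.28 × 0.19 = 0.0532.
CYP2B6 (22%) and the residual 50% are unaffected.
Relative clearance = 0.0532 + 0.22 + 0.5 = 0.7732.
New average steady-state concentration = baseline ÷ relative clearance = 17.0 / 0.7732 = 22 μg/mL.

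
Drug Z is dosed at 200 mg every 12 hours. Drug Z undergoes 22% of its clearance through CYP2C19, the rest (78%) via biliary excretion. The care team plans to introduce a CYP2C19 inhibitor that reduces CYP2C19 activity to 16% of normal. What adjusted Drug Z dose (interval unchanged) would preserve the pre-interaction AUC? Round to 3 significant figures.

CYP2C19: 0.22 × 0.16 = 0.0352
Other: 0.78 (unchanged)
New clearance relative to baseline: 0.0352 + 0.78 = 0.8152.
Exposure is unchanged when dose changes in proportion to clearance. New dose = 200 mg × 0.8152 = 163 mg.

163 mg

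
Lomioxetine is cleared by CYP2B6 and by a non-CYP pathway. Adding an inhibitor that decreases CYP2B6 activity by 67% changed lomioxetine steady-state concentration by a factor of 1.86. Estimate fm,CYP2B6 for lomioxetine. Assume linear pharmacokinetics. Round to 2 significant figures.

Write x for the fraction cleared via CYP2B6. The observed steady-state concentration change means clearance fell to 1/1.86 = 0.5376 of baseline.
Setting x·0.33 + (1 − x) = 0.5376 and solving: x = (0.5376 − 1)/(0.33 − 1) = 0.69.

0.69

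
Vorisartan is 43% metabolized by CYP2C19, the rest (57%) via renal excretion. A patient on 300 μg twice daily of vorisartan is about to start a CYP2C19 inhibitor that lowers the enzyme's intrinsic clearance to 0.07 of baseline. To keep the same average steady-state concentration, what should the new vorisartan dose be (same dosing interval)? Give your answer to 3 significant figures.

180 μg

CYP2C19: 0.43 × 0.07 = 0.0301
Other: 0.57 (unchanged)
Relative clearance = 0.0301 + 0.57 = 0.6001.
Css,avg = (dose rate)/CL, so holding Css fixed requires dose ∝ CL: 300 × 0.6001 = 180 μg.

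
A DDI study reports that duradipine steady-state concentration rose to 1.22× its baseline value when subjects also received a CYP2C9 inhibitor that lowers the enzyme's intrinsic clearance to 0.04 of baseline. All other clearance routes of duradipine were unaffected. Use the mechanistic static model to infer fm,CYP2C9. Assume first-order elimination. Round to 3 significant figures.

0.188

Call the CYP2C9 fraction fm. After the interaction, CL_new/CL_old = fm × 0.04 + (1 − fm).
Steady-state concentration ratio = 1 / (new CL fraction), so new CL fraction = 1 / 1.22 = 0.8197.
fm × 0.04 + 1 − fm = 0.8197  ⇒  fm × (0.04 − 1) = −0.1803  ⇒  fm = 0.188.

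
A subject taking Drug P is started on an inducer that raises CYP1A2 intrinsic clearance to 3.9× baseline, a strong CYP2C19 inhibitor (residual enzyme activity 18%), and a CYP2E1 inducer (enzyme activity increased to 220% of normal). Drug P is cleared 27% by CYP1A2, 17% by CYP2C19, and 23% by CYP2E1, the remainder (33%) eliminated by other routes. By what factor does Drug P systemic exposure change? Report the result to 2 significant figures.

0.52

The CYP1A2 pathway (27% of clearance) increases to 3.9× activity: 0.27 × 3.9 = 1.053.
The CYP2C19 pathway (17% of clearance) drops to 0.18× activity: 0.17 × 0.18 = 0.0306.
The CYP2E1 pathway (23% of clearance) increases to 2.2× activity: 0.23 × 2.2 = 0.506.
The remaining 33% of clearance is unaffected.
CL_new/CL_old = 1.053 + 0.0306 + 0.506 + 0.33 = 1.9196.
Net systemic exposure ratio = 1 / 1.9196 = 0.52.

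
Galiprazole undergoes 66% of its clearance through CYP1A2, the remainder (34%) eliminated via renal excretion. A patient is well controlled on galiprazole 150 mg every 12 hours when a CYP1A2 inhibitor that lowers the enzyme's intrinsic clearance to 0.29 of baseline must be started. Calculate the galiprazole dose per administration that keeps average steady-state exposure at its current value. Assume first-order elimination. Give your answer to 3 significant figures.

79.7 mg

The CYP1A2 pathway (66% of clearance) drops to 0.29× activity: 0.66 × 0.29 = 0.1914.
Non-CYP routes (34%) are unchanged.
CL_new/CL_old = 0.1914 + 0.34 = 0.5314.
To maintain the same steady-state level, dose must scale with clearance: new dose = 150 × 0.5314 = 79.7 mg.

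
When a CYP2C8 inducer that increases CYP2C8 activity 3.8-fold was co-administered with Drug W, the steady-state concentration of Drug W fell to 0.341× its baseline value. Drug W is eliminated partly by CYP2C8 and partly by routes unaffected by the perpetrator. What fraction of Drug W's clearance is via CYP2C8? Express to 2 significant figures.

Write x for the fraction cleared via CYP2C8. The observed steady-state concentration change means clearance rose to 1/0.341 = 2.933 of baseline.
Only the CYP2C8 route changed, so 2.933 = x·3.8 + (1 − x), giving x = 0.69.

0.69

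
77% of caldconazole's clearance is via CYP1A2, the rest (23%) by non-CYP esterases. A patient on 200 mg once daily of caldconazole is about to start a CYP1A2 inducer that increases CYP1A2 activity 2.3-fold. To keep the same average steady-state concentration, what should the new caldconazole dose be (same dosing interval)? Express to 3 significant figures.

CYP1A2: 0.77 × 2.3 = 1.771
Other: 0.23 (unchanged)
New clearance relative to baseline: 1.771 + 0.23 = 2.001.
To maintain the same steady-state level, dose must scale with clearance: new dose = 200 × 2.001 = 400 mg.

400 mg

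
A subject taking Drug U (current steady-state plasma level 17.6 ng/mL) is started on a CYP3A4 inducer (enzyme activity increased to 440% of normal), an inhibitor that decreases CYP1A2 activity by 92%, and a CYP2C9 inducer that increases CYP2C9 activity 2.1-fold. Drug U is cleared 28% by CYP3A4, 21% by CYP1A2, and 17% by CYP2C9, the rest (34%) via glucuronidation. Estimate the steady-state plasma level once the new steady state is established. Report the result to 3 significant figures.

9.05 ng/mL

CYP3A4: 0.28 × 4.4 = 1.232
CYP1A2: 0.21 × 0.08 = 0.0168
CYP2C9: 0.17 × 2.1 = 0.357
Other: 0.34 (unchanged)
Relative clearance = 1.232 + 0.0168 + 0.357 + 0.34 = 1.9458.
Dividing the baseline by the relative clearance: 17.6 / 1.9458 = 9.05 ng/mL.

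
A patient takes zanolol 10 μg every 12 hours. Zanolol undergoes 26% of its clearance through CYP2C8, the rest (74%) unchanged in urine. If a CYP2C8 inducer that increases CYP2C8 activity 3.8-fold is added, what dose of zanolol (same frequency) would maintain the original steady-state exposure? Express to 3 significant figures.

17.3 μg

The CYP2C8 pathway (26% of clearance) is boosted to 3.8× activity: 0.26 × 3.8 = 0.988.
The remaining 74% of clearance is unaffected.
New clearance relative to baseline: 0.988 + 0.74 = 1.728.
To maintain the same steady-state level, dose must scale with clearance: new dose = 10 × 1.728 = 17.3 μg.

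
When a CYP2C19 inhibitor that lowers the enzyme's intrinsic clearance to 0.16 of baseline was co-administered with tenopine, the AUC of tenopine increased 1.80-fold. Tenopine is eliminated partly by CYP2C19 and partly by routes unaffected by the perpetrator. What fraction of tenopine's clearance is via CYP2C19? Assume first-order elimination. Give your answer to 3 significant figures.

Write x for the fraction cleared via CYP2C19. The observed AUC change means clearance fell to 1/1.80 = 0.5556 of baseline.
Only the CYP2C19 route changed, so 0.5556 = x·0.16 + (1 − x), giving x = 0.529.

0.529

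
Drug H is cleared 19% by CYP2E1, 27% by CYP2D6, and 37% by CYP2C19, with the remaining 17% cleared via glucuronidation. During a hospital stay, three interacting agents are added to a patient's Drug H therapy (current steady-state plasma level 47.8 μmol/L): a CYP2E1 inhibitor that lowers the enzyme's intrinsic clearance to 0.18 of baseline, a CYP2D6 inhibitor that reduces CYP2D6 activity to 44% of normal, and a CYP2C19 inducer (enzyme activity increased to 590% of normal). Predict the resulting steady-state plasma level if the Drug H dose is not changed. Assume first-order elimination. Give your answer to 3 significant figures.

19.1 μmol/L

The CYP2E1 pathway (19% of clearance) is reduced to 0.18× activity: 0.19 × 0.18 = 0.0342.
The CYP2D6 pathway (27% of clearance) drops to 0.44× activity: 0.27 × 0.44 = 0.1188.
The CYP2C19 pathway (37% of clearance) rises to 5.9× activity: 0.37 × 5.9 = 2.183.
The remaining 17% of clearance is unaffected.
Relative clearance = 0.0342 + 0.1188 + 2.183 + 0.17 = 2.506.
Dividing the baseline by the relative clearance: 47.8 / 2.506 = 19.1 μmol/L.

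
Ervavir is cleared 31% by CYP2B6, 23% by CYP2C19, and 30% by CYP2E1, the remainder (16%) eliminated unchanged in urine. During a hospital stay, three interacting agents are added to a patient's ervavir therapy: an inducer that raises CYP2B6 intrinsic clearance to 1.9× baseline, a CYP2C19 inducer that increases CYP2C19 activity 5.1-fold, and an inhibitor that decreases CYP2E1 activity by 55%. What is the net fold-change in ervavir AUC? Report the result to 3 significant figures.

The CYP2B6 pathway (31% of clearance) rises to 1.9× activity: 0.31 × 1.9 = 0.589.
The CYP2C19 pathway (23% of clearance) rises to 5.1× activity: 0.23 × 5.1 = 1.173.
The CYP2E1 pathway (30% of clearance) drops to 0.45× activity: 0.3 × 0.45 = 0.135.
The remaining 16% of clearance is unaffected.
CL_new/CL_old = 0.589 + 1.173 + 0.135 + 0.16 = 2.057.
Net AUC ratio = 1 / 2.057 = 0.486.

0.486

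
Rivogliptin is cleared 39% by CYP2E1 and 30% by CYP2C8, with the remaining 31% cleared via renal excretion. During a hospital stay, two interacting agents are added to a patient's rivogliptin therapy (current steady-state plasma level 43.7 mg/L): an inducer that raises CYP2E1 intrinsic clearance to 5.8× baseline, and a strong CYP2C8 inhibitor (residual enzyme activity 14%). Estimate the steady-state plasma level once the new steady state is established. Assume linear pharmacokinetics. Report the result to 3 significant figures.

16.7 mg/L

CYP2E1: 0.39 × 5.8 = 2.262
CYP2C8: 0.3 × 0.14 = 0.042
Other: 0.31 (unchanged)
CL_new/CL_old = 2.262 + 0.042 + 0.31 = 2.614.
Dividing the baseline by the relative clearance: 43.7 / 2.614 = 16.7 mg/L.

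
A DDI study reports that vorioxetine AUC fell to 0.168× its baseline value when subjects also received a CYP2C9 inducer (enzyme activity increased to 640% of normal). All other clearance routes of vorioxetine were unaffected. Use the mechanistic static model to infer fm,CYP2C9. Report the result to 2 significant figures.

Write x for the fraction cleared via CYP2C9. The observed AUC change means clearance rose to 1/0.168 = 5.952 of baseline.
Only the CYP2C9 route changed, so 5.952 = x·6.4 + (1 − x), giving x = 0.92.

0.92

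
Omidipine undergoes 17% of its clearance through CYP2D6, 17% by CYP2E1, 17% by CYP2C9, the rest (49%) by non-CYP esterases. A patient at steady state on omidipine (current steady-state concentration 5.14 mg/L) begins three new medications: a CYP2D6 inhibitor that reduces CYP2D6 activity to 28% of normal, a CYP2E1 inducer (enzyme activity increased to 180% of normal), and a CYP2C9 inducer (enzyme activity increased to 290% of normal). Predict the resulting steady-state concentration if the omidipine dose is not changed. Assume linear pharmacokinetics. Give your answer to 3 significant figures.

3.85 mg/L

The CYP2D6 pathway (17% of clearance) drops to 0.28× activity: 0.17 × 0.28 = 0.0476.
The CYP2E1 pathway (17% of clearance) is boosted to 1.8× activity: 0.17 × 1.8 = 0.306.
The CYP2C9 pathway (17% of clearance) increases to 2.9× activity: 0.17 × 2.9 = 0.493.
The remaining 49% of clearance is unaffected.
CL_new/CL_old = 0.0476 + 0.306 + 0.493 + 0.49 = 1.3366.
New steady-state concentration = 5.14 / 1.3366 = 3.85 mg/L (concentration scales inversely with clearance).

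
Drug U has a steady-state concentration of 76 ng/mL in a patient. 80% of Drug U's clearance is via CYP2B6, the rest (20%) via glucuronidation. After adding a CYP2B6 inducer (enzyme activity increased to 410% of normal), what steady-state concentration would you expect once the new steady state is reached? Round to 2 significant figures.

22 ng/mL

The CYP2B6 pathway (80% of clearance) rises to 4.1× activity: 0.8 × 4.1 = 3.28.
Non-CYP routes (20%) are unchanged.
New clearance relative to baseline: 3.28 + 0.2 = 3.48.
New steady-state concentration = baseline ÷ relative clearance = 76 / 3.48 = 22 ng/mL.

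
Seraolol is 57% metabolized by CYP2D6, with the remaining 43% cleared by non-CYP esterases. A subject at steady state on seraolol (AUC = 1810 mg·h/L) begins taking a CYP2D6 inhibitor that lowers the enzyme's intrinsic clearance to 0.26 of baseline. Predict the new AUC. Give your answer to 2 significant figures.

The CYP2D6 pathway (57% of clearance) falls to 0.26× activity: 0.57 × 0.26 = 0.1482.
The remaining 43% of clearance is unaffected.
CL_new/CL_old = 0.1482 + 0.43 = 0.5782.
AUC ∝ 1/CL, so new value = 1810 / 0.5782 = 3.1 × 10³ mg·h/L.

3.1 × 10³ mg·h/L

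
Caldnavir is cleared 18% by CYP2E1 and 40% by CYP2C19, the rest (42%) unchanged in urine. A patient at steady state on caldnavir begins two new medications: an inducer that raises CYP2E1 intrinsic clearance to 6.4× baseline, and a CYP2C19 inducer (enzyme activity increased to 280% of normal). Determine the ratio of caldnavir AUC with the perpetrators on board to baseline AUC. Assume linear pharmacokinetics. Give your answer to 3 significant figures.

0.371

The CYP2E1 pathway (18% of clearance) is boosted to 6.4× activity: 0.18 × 6.4 = 1.152.
The CYP2C19 pathway (40% of clearance) rises to 2.8× activity: 0.4 × 2.8 = 1.12.
Non-CYP routes (42%) are unchanged.
New clearance relative to baseline: 1.152 + 1.12 + 0.42 = 2.692.
AUC ∝ 1/CL: fold-change = 1 / 2.692 = 0.371.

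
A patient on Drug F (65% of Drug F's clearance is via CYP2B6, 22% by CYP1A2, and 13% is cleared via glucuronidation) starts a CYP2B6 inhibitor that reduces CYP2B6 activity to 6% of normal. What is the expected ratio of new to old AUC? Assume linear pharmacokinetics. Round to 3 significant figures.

2.57

The CYP2B6 pathway (65% of clearance) drops to 0.06× activity: 0.65 × 0.06 = 0.039.
CYP1A2 (22%) and the residual 13% are unaffected.
CL_new/CL_old = 0.039 + 0.22 + 0.13 = 0.389.
Since AUC ∝ 1/CL, the ratio is 1 / 0.389 = 2.57.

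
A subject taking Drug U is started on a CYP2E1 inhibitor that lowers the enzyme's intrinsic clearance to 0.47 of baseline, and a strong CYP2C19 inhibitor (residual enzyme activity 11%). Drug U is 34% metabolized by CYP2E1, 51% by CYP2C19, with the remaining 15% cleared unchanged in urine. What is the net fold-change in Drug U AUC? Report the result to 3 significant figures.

2.73

CYP2E1: 0.34 × 0.47 = 0.1598
CYP2C19: 0.51 × 0.11 = 0.0561
Other: 0.15 (unchanged)
Relative clearance = 0.1598 + 0.0561 + 0.15 = 0.3659.
AUC ∝ 1/CL: fold-change = 1 / 0.3659 = 2.73.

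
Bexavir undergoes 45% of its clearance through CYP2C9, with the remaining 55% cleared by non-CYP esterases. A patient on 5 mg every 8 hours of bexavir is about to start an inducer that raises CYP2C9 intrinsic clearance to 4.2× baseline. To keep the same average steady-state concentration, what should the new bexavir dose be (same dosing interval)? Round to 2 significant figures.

12 mg

The CYP2C9 pathway (45% of clearance) rises to 4.2× activity: 0.45 × 4.2 = 1.89.
The remaining 55% of clearance is unaffected.
New clearance relative to baseline: 1.89 + 0.55 = 2.44.
Css,avg = (dose rate)/CL, so holding Css fixed requires dose ∝ CL: 5 × 2.44 = 12 mg.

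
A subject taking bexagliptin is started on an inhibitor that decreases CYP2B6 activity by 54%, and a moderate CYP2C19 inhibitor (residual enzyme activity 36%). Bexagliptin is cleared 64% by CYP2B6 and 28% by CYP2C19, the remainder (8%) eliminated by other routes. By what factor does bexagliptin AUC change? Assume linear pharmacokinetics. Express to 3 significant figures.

2.10

CYP2B6: 0.64 × 0.46 = 0.2944
CYP2C19: 0.28 × 0.36 = 0.1008
Other: 0.08 (unchanged)
Relative clearance = 0.2944 + 0.1008 + 0.08 = 0.4752.
Because AUC varies inversely with clearance, the combined effect is 1 / 0.4752 = 2.10.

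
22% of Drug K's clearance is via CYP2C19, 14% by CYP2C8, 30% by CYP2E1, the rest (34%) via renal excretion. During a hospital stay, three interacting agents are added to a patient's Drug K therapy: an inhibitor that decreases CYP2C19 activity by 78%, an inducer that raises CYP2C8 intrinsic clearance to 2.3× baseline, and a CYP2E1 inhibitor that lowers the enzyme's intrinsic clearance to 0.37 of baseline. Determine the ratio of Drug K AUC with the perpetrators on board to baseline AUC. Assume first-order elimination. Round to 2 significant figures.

1.2

The CYP2C19 pathway (22% of clearance) falls to 0.22× activity: 0.22 × 0.22 = 0.0484.
The CYP2C8 pathway (14% of clearance) rises to 2.3× activity: 0.14 × 2.3 = 0.322.
The CYP2E1 pathway (30% of clearance) is reduced to 0.37× activity: 0.3 × 0.37 = 0.111.
Non-CYP routes (34%) are unchanged.
New clearance relative to baseline: 0.0484 + 0.322 + 0.111 + 0.34 = 0.8214.
AUC ∝ 1/CL: fold-change = 1 / 0.8214 = 1.2.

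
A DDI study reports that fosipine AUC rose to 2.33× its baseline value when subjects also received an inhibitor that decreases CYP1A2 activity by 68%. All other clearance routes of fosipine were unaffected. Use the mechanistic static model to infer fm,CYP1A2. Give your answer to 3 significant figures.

Write x for the fraction cleared via CYP1A2. The observed AUC change means clearance fell to 1/2.33 = 0.4292 of baseline.
Only the CYP1A2 route changed, so 0.4292 = x·0.32 + (1 − x), giving x = 0.839.

0.839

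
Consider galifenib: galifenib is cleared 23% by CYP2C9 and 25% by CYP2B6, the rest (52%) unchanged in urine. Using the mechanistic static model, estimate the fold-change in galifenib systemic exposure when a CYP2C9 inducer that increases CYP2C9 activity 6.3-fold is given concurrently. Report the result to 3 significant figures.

0.451

The CYP2C9 pathway (23% of clearance) is boosted to 6.3× activity: 0.23 × 6.3 = 1.449.
CYP2B6 (25%) and the residual 52% are unaffected.
CL_new/CL_old = 1.449 + 0.25 + 0.52 = 2.219.
Systemic exposure is inversely proportional to clearance, so the fold-change is 1 / 2.219 = 0.451.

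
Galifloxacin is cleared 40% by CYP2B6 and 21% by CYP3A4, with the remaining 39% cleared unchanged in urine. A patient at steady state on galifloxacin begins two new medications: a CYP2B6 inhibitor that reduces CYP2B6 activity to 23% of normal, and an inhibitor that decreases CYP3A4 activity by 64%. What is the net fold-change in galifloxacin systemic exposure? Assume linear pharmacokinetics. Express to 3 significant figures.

1.79

The CYP2B6 pathway (40% of clearance) drops to 0.23× activity: 0.4 × 0.23 = 0.092.
The CYP3A4 pathway (21% of clearance) falls to 0.36× activity: 0.21 × 0.36 = 0.0756.
Non-CYP routes (39%) are unchanged.
CL_new/CL_old = 0.092 + 0.0756 + 0.39 = 0.5576.
Systemic exposure ∝ 1/CL: fold-change = 1 / 0.5576 = 1.79.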